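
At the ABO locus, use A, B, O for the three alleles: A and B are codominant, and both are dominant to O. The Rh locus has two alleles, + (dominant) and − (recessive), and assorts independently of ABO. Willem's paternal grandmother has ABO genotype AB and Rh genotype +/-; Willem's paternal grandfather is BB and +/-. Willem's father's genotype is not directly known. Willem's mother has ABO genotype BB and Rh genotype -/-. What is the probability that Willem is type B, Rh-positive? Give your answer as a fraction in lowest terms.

Willem's father's ABO genotype from AB × BB: 1/2 AB, 1/2 BB.
Crossing each possibility with the mother BB and summing P(type B): 1/2·1/2 + 1/2·1 = 3/4.
Similarly for Rh via the father's Rh distribution: P(Rh+) = 1/2.
Independent loci: 3/4 × 1/2 = 3/8.

3/8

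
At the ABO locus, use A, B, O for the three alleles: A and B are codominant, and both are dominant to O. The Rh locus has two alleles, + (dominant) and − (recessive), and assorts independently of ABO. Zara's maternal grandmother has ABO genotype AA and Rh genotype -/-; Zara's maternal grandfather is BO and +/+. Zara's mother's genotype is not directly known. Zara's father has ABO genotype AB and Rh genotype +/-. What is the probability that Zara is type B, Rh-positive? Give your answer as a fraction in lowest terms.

Zara's mother's ABO genotype from AA × BO: 1/2 AB, 1/2 AO.
Crossing each possibility with the father AB and summing P(type B): 1/2·1/4 + 1/2·1/4 = 1/4.
Similarly for Rh via the mother's Rh distribution: P(Rh+) = 3/4.
Independent loci: 1/4 × 3/4 = 3/16.

3/16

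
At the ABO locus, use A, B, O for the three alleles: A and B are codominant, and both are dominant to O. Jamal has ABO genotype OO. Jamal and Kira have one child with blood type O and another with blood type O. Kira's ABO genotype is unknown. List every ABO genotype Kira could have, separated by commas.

AO, BO, OO

For each candidate genotype of Kira, check whether crossing it with OO can produce every observed child phenotype.
  AA → possible child types {A} ✗
  AB → possible child types {A, B} ✗
  AO → possible child types {O, A} ✓
  BB → possible child types {B} ✗
  BO → possible child types {O, B} ✓
  OO → possible child types {O} ✓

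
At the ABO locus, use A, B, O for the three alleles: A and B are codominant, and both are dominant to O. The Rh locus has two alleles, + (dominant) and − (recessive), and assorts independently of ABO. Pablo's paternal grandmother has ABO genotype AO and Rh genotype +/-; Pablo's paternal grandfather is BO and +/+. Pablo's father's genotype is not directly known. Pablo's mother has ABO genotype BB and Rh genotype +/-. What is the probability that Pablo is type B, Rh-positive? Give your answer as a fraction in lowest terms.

Pablo's father's ABO genotype from AO × BO: 1/4 AB, 1/4 AO, 1/4 BO, 1/4 OO.
Crossing each possibility with the mother BB and summing P(type B): 1/4·1/2 + 1/4·1/2 + 1/4·1 + 1/4·1 = 3/4.
Similarly for Rh via the father's Rh distribution: P(Rh+) = 7/8.
Independent loci: 3/4 × 7/8 = 21/32.

21/32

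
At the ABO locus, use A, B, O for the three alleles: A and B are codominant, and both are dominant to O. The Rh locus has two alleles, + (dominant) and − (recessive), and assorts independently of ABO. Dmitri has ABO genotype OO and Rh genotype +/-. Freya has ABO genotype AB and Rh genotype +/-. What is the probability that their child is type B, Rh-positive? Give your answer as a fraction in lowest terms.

3/8

ABO cross OO × AB → offspring phenotypes: 1/2 A, 1/2 B.
Rh cross +/- × +/- → 3/4 Rh+, 1/4 Rh-.
Independent loci: P(type B, Rh-positive) = 1/2 × 3/4 = 3/8.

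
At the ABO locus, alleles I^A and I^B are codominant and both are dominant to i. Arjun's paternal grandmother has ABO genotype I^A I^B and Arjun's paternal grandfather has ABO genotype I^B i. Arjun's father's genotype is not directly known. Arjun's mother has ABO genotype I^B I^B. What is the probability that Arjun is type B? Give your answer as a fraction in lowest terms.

Arjun's father's ABO genotype from I^A I^B × I^B i: 1/4 I^A I^B, 1/4 I^A i, 1/4 I^B I^B, 1/4 I^B i.
Crossing each possibility with the mother I^B I^B and summing P(type B): 1/4·1/2 + 1/4·1/2 + 1/4·1 + 1/4·1 = 3/4.

3/4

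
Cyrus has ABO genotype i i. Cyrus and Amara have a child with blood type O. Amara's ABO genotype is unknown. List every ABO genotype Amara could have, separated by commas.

For each candidate genotype of Amara, check whether crossing it with i i can produce every observed child phenotype.
  I^A I^A → possible child types {A} ✗
  I^A I^B → possible child types {A, B} ✗
  I^A i → possible child types {O, A} ✓
  I^B I^B → possible child types {B} ✗
  I^B i → possible child types {O, B} ✓
  i i → possible child types {O} ✓

I^A i, I^B i, i i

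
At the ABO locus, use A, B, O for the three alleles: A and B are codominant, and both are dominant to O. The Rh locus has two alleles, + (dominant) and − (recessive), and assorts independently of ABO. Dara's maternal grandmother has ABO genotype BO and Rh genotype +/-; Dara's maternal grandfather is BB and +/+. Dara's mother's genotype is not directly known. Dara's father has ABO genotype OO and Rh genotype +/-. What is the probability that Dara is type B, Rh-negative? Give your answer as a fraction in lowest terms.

Dara's mother's ABO genotype from BO × BB: 1/2 BB, 1/2 BO.
Crossing each possibility with the father OO and summing P(type B): 1/2·1 + 1/2·1/2 = 3/4.
Similarly for Rh via the mother's Rh distribution: P(Rh-) = 1/8.
Independent loci: 3/4 × 1/8 = 3/32.

3/32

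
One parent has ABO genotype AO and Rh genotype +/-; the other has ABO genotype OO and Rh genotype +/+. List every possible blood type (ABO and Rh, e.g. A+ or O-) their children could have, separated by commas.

Gametes from AO × OO give offspring ABO genotypes AO, OO, i.e. phenotypes O, A.
Rh cross +/- × +/+ → phenotypes Rh+.
Combining independently: O+, A+.

O+, A+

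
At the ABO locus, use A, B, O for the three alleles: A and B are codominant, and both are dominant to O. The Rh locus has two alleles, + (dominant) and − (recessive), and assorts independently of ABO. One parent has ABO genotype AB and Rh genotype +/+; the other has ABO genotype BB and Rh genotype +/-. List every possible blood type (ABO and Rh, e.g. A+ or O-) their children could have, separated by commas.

Gametes from AB × BB give offspring ABO genotypes AB, BB, i.e. phenotypes B, AB.
Rh cross +/+ × +/- → phenotypes Rh+.
Combining independently: B+, AB+.

B+, AB+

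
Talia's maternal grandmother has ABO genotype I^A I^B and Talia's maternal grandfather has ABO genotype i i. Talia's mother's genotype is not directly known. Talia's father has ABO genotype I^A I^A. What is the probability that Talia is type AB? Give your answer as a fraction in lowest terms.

Talia's mother's ABO genotype from I^A I^B × i i: 1/2 I^A i, 1/2 I^B i.
Crossing each possibility with the father I^A I^A and summing P(type AB): 1/2·0 + 1/2·1/2 = 1/4.

1/4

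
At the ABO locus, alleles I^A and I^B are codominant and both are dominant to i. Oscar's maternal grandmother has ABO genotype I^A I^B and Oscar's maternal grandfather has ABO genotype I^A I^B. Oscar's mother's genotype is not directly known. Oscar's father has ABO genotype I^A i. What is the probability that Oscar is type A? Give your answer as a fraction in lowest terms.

Oscar's mother's ABO genotype from I^A I^B × I^A I^B: 1/4 I^A I^A, 1/2 I^A I^B, 1/4 I^B I^B.
Crossing each possibility with the father I^A i and summing P(type A): 1/4·1 + 1/2·1/2 + 1/4·0 = 1/2.

1/2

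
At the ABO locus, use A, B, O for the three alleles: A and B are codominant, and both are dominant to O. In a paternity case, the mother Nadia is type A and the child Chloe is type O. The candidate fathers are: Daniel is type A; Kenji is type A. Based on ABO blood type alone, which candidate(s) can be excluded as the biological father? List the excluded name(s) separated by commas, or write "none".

none

A candidate is excluded only if no genotype consistent with his phenotype could produce a type O child with a type A mother.
Every candidate has at least one consistent genotype combination, so none can be excluded.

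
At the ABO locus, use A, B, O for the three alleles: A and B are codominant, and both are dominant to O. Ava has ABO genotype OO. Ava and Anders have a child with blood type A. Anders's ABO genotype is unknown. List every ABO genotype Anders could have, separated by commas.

For each candidate genotype of Anders, check whether crossing it with OO can produce every observed child phenotype.
  AA → possible child types {A} ✓
  AB → possible child types {A, B} ✓
  AO → possible child types {O, A} ✓
  BB → possible child types {B} ✗
  BO → possible child types {O, B} ✗
  OO → possible child types {O} ✗

AA, AB, AO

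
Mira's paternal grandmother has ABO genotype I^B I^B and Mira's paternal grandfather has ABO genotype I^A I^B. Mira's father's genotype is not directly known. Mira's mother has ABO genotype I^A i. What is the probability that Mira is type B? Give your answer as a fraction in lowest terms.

Mira's father's ABO genotype from I^B I^B × I^A I^B: 1/2 I^A I^B, 1/2 I^B I^B.
Crossing each possibility with the mother I^A i and summing P(type B): 1/2·1/4 + 1/2·1/2 = 3/8.

3/8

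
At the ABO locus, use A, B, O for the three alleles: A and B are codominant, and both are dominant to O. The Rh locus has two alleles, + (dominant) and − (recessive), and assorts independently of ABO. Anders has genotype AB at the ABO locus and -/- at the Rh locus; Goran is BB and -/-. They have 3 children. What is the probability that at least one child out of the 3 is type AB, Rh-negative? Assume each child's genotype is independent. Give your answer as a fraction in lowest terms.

ABO cross AB × BB → 1/2 B, 1/2 AB.
Rh cross -/- × -/- → 1 Rh-; so P(type AB, Rh-negative) = 1/2 × 1 = 1/2 per child.
P(none) = (1/2)^3 = 1/8; P(at least one) = 1 − 1/8 = 7/8.

7/8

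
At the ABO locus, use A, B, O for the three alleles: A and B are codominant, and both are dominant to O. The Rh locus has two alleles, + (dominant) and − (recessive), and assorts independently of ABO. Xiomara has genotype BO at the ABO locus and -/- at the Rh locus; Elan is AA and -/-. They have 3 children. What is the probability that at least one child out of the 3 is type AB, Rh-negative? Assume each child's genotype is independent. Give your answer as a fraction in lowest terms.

7/8

ABO cross BO × AA → 1/2 A, 1/2 AB.
Rh cross -/- × -/- → 1 Rh-; so P(type AB, Rh-negative) = 1/2 × 1 = 1/2 per child.
P(none) = (1/2)^3 = 1/8; P(at least one) = 1 − 1/8 = 7/8.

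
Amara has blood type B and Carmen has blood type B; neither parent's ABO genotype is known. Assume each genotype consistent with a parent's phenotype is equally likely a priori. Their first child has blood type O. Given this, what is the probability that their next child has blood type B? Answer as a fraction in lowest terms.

Possible genotypes: Amara ∈ {I^B I^B, I^B i}; Carmen ∈ {I^B I^B, I^B i}.
Weight each parental genotype pair by prior × P(type-O child):
  I^B i × I^B i: posterior weight 1; P(next child type B) = 3/4.
Weighted sum = 3/4.

3/4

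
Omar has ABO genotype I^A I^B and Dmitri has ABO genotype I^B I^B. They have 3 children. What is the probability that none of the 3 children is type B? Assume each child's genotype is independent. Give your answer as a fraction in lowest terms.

ABO cross I^A I^B × I^B I^B → 1/2 B, 1/2 AB.
So P(type B) = 1/2 per child.
P(not type B) = 1/2 for one child; (1/2)^3 = 1/8.

1/8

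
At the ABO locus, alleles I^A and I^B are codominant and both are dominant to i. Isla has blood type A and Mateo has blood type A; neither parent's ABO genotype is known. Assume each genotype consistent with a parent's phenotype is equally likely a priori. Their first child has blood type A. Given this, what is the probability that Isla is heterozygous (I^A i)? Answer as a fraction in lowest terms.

Possible genotypes: Isla ∈ {I^A I^A, I^A i}; Mateo ∈ {I^A I^A, I^A i}.
Weight each parental genotype pair by prior × P(type-A child):
  I^A I^A × I^A I^A: posterior weight 4/15.
  I^A I^A × I^A i: posterior weight 4/15.
  I^A i × I^A I^A: posterior weight 4/15.
  I^A i × I^A i: posterior weight 1/5.
Sum the posterior weight over pairs where Isla is I^A i: 7/15.

7/15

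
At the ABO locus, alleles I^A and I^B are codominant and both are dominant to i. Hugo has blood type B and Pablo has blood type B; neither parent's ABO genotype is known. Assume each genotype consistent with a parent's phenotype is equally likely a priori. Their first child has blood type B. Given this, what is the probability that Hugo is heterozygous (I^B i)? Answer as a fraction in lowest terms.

Possible genotypes: Hugo ∈ {I^B I^B, I^B i}; Pablo ∈ {I^B I^B, I^B i}.
Weight each parental genotype pair by prior × P(type-B child):
  I^B I^B × I^B I^B: posterior weight 4/15.
  I^B I^B × I^B i: posterior weight 4/15.
  I^B i × I^B I^B: posterior weight 4/15.
  I^B i × I^B i: posterior weight 1/5.
Sum the posterior weight over pairs where Hugo is I^B i: 7/15.

7/15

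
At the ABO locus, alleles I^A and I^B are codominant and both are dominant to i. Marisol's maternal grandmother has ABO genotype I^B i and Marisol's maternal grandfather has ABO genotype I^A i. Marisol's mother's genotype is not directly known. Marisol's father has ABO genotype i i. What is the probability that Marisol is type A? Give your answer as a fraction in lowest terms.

1/4

Marisol's mother's ABO genotype from I^B i × I^A i: 1/4 I^A I^B, 1/4 I^A i, 1/4 I^B i, 1/4 i i.
Crossing each possibility with the father i i and summing P(type A): 1/4·1/2 + 1/4·1/2 + 1/4·0 + 1/4·0 = 1/4.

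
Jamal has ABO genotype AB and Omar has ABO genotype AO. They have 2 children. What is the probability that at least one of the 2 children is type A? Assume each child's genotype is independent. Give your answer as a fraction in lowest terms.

ABO cross AB × AO → 1/2 A, 1/4 B, 1/4 AB.
So P(type A) = 1/2 per child.
P(none) = (1/2)^2 = 1/4; P(at least one) = 1 − 1/4 = 3/4.

3/4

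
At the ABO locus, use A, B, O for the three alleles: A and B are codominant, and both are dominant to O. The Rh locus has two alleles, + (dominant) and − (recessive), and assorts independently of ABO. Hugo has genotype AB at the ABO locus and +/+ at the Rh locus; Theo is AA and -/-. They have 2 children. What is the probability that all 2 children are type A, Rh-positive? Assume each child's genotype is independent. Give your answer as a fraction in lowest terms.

1/4

ABO cross AB × AA → 1/2 A, 1/2 AB.
Rh cross +/+ × -/- → 1 Rh+; so P(type A, Rh-positive) = 1/2 × 1 = 1/2 per child.
All 2 independent: (1/2)^2 = 1/4.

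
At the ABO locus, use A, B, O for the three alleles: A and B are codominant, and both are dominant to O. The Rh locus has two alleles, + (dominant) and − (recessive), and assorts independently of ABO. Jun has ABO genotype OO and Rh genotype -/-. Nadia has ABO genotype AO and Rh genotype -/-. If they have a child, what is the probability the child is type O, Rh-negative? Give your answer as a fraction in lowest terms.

1/2

ABO cross OO × AO → offspring phenotypes: 1/2 O, 1/2 A.
Rh cross -/- × -/- → 1 Rh-.
Independent loci: P(type O, Rh-negative) = 1/2 × 1 = 1/2.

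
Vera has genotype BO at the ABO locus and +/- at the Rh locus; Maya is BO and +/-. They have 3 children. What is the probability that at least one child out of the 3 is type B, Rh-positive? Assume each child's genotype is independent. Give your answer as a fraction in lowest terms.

ABO cross BO × BO → 1/4 O, 3/4 B.
Rh cross +/- × +/- → 3/4 Rh+, 1/4 Rh-; so P(type B, Rh-positive) = 3/4 × 3/4 = 9/16 per child.
P(none) = (7/16)^3 = 343/4096; P(at least one) = 1 − 343/4096 = 3753/4096.

3753/4096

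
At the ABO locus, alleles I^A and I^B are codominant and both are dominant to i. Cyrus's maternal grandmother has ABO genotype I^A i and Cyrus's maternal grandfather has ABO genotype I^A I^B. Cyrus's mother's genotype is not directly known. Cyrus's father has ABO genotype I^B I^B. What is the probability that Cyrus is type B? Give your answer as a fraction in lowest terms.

Cyrus's mother's ABO genotype from I^A i × I^A I^B: 1/4 I^A I^A, 1/4 I^A I^B, 1/4 I^A i, 1/4 I^B i.
Crossing each possibility with the father I^B I^B and summing P(type B): 1/4·0 + 1/4·1/2 + 1/4·1/2 + 1/4·1 = 1/2.

1/2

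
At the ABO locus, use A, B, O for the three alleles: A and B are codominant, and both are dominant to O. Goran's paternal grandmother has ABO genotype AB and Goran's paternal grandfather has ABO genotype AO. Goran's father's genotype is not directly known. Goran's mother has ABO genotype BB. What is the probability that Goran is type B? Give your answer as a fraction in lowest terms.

Goran's father's ABO genotype from AB × AO: 1/4 AA, 1/4 AB, 1/4 AO, 1/4 BO.
Crossing each possibility with the mother BB and summing P(type B): 1/4·0 + 1/4·1/2 + 1/4·1/2 + 1/4·1 = 1/2.

1/2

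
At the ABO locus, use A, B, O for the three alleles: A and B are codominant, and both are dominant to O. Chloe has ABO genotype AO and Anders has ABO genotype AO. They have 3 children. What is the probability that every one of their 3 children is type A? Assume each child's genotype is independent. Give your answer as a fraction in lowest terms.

ABO cross AO × AO → 1/4 O, 3/4 A.
So P(type A) = 3/4 per child.
All 3 independent: (3/4)^3 = 27/64.

27/64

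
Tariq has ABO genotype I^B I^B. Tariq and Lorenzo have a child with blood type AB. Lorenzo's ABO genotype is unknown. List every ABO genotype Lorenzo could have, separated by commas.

For each candidate genotype of Lorenzo, check whether crossing it with I^B I^B can produce every observed child phenotype.
  I^A I^A → possible child types {AB} ✓
  I^A I^B → possible child types {B, AB} ✓
  I^A i → possible child types {B, AB} ✓
  I^B I^B → possible child types {B} ✗
  I^B i → possible child types {B} ✗
  i i → possible child types {B} ✗

I^A I^A, I^A I^B, I^A i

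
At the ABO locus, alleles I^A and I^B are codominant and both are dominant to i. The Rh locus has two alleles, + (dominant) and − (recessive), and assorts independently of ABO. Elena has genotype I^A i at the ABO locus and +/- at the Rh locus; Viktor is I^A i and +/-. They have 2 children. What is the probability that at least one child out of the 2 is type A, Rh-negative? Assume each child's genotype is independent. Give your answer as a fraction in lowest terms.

87/256

ABO cross I^A i × I^A i → 1/4 O, 3/4 A.
Rh cross +/- × +/- → 3/4 Rh+, 1/4 Rh-; so P(type A, Rh-negative) = 3/4 × 1/4 = 3/16 per child.
P(none) = (13/16)^2 = 169/256; P(at least one) = 1 − 169/256 = 87/256.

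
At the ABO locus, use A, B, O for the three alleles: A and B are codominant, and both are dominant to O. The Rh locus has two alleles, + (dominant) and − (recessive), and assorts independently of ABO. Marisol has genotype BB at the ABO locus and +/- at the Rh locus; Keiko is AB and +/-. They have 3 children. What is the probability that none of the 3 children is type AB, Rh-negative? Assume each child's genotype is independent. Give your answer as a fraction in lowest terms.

ABO cross BB × AB → 1/2 B, 1/2 AB.
Rh cross +/- × +/- → 3/4 Rh+, 1/4 Rh-; so P(type AB, Rh-negative) = 1/2 × 1/4 = 1/8 per child.
P(not type AB, Rh-negative) = 7/8 for one child; (7/8)^3 = 343/512.

343/512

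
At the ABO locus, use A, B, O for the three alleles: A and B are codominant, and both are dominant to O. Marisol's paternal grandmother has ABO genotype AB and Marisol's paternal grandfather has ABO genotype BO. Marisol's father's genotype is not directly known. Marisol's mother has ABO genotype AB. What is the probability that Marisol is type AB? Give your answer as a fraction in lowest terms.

3/8

Marisol's father's ABO genotype from AB × BO: 1/4 AB, 1/4 AO, 1/4 BB, 1/4 BO.
Crossing each possibility with the mother AB and summing P(type AB): 1/4·1/2 + 1/4·1/4 + 1/4·1/2 + 1/4·1/4 = 3/8.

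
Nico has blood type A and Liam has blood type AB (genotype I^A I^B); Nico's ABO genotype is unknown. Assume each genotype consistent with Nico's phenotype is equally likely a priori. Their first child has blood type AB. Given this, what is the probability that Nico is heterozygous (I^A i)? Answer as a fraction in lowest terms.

Possible genotypes: Nico ∈ {I^A I^A, I^A i}; Liam ∈ {I^A I^B}.
Weight each parental genotype pair by prior × P(type-AB child):
  I^A I^A × I^A I^B: posterior weight 2/3.
  I^A i × I^A I^B: posterior weight 1/3.
Sum the posterior weight over pairs where Nico is I^A i: 1/3.

1/3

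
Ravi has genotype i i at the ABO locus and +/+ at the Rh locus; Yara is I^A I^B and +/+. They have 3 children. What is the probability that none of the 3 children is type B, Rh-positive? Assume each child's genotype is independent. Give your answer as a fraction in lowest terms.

ABO cross i i × I^A I^B → 1/2 A, 1/2 B.
Rh cross +/+ × +/+ → 1 Rh+; so P(type B, Rh-positive) = 1/2 × 1 = 1/2 per child.
P(not type B, Rh-positive) = 1/2 for one child; (1/2)^3 = 1/8.

1/8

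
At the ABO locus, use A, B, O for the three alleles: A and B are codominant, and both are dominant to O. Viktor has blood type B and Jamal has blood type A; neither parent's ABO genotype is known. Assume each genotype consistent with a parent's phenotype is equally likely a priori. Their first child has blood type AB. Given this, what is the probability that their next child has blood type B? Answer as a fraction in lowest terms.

5/36

Possible genotypes: Viktor ∈ {BB, BO}; Jamal ∈ {AA, AO}.
Weight each parental genotype pair by prior × P(type-AB child):
  BB × AA: posterior weight 4/9; P(next child type B) = 0.
  BB × AO: posterior weight 2/9; P(next child type B) = 1/2.
  BO × AA: posterior weight 2/9; P(next child type B) = 0.
  BO × AO: posterior weight 1/9; P(next child type B) = 1/4.
Weighted sum = 5/36.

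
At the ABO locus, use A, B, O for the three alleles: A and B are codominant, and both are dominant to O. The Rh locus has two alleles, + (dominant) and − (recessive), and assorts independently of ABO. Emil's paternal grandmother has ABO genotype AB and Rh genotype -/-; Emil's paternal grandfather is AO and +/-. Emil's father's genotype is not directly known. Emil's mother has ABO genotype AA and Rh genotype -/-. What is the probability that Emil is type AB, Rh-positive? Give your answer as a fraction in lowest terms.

Emil's father's ABO genotype from AB × AO: 1/4 AA, 1/4 AB, 1/4 AO, 1/4 BO.
Crossing each possibility with the mother AA and summing P(type AB): 1/4·0 + 1/4·1/2 + 1/4·0 + 1/4·1/2 = 1/4.
Similarly for Rh via the father's Rh distribution: P(Rh+) = 1/4.
Independent loci: 1/4 × 1/4 = 1/16.

1/16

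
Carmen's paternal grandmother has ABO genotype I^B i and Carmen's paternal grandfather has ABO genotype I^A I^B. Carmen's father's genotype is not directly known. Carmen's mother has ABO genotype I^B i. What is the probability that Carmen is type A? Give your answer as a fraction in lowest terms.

1/8

Carmen's father's ABO genotype from I^B i × I^A I^B: 1/4 I^A I^B, 1/4 I^A i, 1/4 I^B I^B, 1/4 I^B i.
Crossing each possibility with the mother I^B i and summing P(type A): 1/4·1/4 + 1/4·1/4 + 1/4·0 + 1/4·0 = 1/8.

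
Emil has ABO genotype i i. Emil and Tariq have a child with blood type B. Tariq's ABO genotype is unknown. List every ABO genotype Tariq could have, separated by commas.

I^A I^B, I^B I^B, I^B i

For each candidate genotype of Tariq, check whether crossing it with i i can produce every observed child phenotype.
  I^A I^A → possible child types {A} ✗
  I^A I^B → possible child types {A, B} ✓
  I^A i → possible child types {O, A} ✗
  I^B I^B → possible child types {B} ✓
  I^B i → possible child types {O, B} ✓
  i i → possible child types {O} ✗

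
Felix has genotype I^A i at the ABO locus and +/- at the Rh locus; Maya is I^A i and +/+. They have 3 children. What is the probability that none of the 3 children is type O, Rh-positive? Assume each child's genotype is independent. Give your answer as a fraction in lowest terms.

27/64

ABO cross I^A i × I^A i → 1/4 O, 3/4 A.
Rh cross +/- × +/+ → 1 Rh+; so P(type O, Rh-positive) = 1/4 × 1 = 1/4 per child.
P(not type O, Rh-positive) = 3/4 for one child; (3/4)^3 = 27/64.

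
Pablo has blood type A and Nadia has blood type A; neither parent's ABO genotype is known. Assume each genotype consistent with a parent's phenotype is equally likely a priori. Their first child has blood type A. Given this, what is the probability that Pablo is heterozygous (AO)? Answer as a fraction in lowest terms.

7/15

Possible genotypes: Pablo ∈ {AA, AO}; Nadia ∈ {AA, AO}.
Weight each parental genotype pair by prior × P(type-A child):
  AA × AA: posterior weight 4/15.
  AA × AO: posterior weight 4/15.
  AO × AA: posterior weight 4/15.
  AO × AO: posterior weight 1/5.
Sum the posterior weight over pairs where Pablo is AO: 7/15.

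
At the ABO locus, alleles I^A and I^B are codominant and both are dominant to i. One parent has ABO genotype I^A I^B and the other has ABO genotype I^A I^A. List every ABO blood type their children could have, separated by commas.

A, AB

Gametes from I^A I^B × I^A I^A give offspring ABO genotypes I^A I^A, I^A I^B, i.e. phenotypes A, AB.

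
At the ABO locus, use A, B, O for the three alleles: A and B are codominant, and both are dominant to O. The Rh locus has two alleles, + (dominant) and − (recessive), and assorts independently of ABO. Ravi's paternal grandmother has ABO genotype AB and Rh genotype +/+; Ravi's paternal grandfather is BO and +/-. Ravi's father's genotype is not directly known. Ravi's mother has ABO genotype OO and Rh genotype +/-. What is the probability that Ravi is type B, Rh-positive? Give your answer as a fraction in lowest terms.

7/16

Ravi's father's ABO genotype from AB × BO: 1/4 AB, 1/4 AO, 1/4 BB, 1/4 BO.
Crossing each possibility with the mother OO and summing P(type B): 1/4·1/2 + 1/4·0 + 1/4·1 + 1/4·1/2 = 1/2.
Similarly for Rh via the father's Rh distribution: P(Rh+) = 7/8.
Independent loci: 1/2 × 7/8 = 7/16.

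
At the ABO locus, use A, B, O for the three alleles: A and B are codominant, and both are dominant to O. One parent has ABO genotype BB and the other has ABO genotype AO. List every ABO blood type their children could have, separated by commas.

B, AB

Gametes from BB × AO give offspring ABO genotypes AB, BO, i.e. phenotypes B, AB.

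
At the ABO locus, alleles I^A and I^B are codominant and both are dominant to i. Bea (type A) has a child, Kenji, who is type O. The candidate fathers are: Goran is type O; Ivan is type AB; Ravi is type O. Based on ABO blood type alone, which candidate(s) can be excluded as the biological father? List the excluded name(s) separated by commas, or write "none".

A candidate is excluded only if no genotype consistent with his phenotype could produce a type O child with a type A mother.
Ivan (type AB): no genotype consistent with that phenotype can produce a type-O child with a type-A mother.

Ivan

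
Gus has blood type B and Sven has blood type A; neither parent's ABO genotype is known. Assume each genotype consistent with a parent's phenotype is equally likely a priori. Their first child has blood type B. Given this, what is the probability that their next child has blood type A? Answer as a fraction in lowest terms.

Possible genotypes: Gus ∈ {I^B I^B, I^B i}; Sven ∈ {I^A I^A, I^A i}.
Weight each parental genotype pair by prior × P(type-B child):
  I^B I^B × I^A i: posterior weight 2/3; P(next child type A) = 0.
  I^B i × I^A i: posterior weight 1/3; P(next child type A) = 1/4.
Weighted sum = 1/12.

1/12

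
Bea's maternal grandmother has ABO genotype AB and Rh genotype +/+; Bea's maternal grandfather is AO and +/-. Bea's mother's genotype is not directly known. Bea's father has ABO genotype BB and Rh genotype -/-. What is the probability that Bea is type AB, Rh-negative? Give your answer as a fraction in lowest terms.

Bea's mother's ABO genotype from AB × AO: 1/4 AA, 1/4 AB, 1/4 AO, 1/4 BO.
Crossing each possibility with the father BB and summing P(type AB): 1/4·1 + 1/4·1/2 + 1/4·1/2 + 1/4·0 = 1/2.
Similarly for Rh via the mother's Rh distribution: P(Rh-) = 1/4.
Independent loci: 1/2 × 1/4 = 1/8.

1/8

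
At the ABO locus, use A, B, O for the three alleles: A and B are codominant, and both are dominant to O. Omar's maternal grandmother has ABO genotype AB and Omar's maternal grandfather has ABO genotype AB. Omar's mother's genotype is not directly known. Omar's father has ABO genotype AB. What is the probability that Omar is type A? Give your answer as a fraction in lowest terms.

1/4

Omar's mother's ABO genotype from AB × AB: 1/4 AA, 1/2 AB, 1/4 BB.
Crossing each possibility with the father AB and summing P(type A): 1/4·1/2 + 1/2·1/4 + 1/4·0 = 1/4.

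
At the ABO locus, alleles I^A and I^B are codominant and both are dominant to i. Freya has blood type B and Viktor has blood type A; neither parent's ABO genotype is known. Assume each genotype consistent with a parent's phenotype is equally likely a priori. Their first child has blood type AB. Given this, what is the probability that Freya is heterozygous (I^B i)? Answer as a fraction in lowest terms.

1/3

Possible genotypes: Freya ∈ {I^B I^B, I^B i}; Viktor ∈ {I^A I^A, I^A i}.
Weight each parental genotype pair by prior × P(type-AB child):
  I^B I^B × I^A I^A: posterior weight 4/9.
  I^B I^B × I^A i: posterior weight 2/9.
  I^B i × I^A I^A: posterior weight 2/9.
  I^B i × I^A i: posterior weight 1/9.
Sum the posterior weight over pairs where Freya is I^B i: 1/3.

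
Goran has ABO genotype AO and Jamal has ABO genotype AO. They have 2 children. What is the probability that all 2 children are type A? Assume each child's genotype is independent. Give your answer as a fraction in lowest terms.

ABO cross AO × AO → 1/4 O, 3/4 A.
So P(type A) = 3/4 per child.
All 2 independent: (3/4)^2 = 9/16.

9/16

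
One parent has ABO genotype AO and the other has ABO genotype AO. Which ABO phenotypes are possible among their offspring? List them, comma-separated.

O, A

Gametes from AO × AO give offspring ABO genotypes AA, AO, OO, i.e. phenotypes O, A.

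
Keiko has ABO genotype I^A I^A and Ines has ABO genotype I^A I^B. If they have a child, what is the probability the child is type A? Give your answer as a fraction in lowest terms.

ABO cross I^A I^A × I^A I^B → offspring phenotypes: 1/2 A, 1/2 AB.
So P(type A) = 1/2.

1/2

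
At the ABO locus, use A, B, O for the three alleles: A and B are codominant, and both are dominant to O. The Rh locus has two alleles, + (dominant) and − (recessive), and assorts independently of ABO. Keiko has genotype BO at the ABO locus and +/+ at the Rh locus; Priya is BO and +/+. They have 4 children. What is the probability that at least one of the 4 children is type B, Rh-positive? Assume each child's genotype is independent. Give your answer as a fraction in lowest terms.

ABO cross BO × BO → 1/4 O, 3/4 B.
Rh cross +/+ × +/+ → 1 Rh+; so P(type B, Rh-positive) = 3/4 × 1 = 3/4 per child.
P(none) = (1/4)^4 = 1/256; P(at least one) = 1 − 1/256 = 255/256.

255/256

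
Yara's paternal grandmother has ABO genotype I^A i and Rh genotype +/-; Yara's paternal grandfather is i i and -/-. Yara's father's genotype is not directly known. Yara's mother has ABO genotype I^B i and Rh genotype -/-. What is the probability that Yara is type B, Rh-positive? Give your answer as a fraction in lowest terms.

3/32

Yara's father's ABO genotype from I^A i × i i: 1/2 I^A i, 1/2 i i.
Crossing each possibility with the mother I^B i and summing P(type B): 1/2·1/4 + 1/2·1/2 = 3/8.
Similarly for Rh via the father's Rh distribution: P(Rh+) = 1/4.
Independent loci: 3/8 × 1/4 = 3/32.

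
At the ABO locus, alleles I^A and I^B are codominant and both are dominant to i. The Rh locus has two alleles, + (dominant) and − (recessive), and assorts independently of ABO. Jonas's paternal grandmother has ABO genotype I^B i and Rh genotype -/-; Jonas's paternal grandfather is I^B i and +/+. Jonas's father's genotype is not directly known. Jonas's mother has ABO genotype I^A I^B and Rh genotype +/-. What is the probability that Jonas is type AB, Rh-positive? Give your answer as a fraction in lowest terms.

3/16

Jonas's father's ABO genotype from I^B i × I^B i: 1/4 I^B I^B, 1/2 I^B i, 1/4 i i.
Crossing each possibility with the mother I^A I^B and summing P(type AB): 1/4·1/2 + 1/2·1/4 + 1/4·0 = 1/4.
Similarly for Rh via the father's Rh distribution: P(Rh+) = 3/4.
Independent loci: 1/4 × 3/4 = 3/16.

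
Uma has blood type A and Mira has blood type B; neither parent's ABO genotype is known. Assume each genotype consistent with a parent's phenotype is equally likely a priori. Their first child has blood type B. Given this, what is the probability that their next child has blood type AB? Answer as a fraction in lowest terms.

5/12

Possible genotypes: Uma ∈ {AA, AO}; Mira ∈ {BB, BO}.
Weight each parental genotype pair by prior × P(type-B child):
  AO × BB: posterior weight 2/3; P(next child type AB) = 1/2.
  AO × BO: posterior weight 1/3; P(next child type AB) = 1/4.
Weighted sum = 5/12.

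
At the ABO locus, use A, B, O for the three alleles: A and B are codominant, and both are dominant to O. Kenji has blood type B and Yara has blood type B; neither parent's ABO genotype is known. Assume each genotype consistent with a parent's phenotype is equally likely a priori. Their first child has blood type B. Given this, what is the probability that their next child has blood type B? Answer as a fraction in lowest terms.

Possible genotypes: Kenji ∈ {BB, BO}; Yara ∈ {BB, BO}.
Weight each parental genotype pair by prior × P(type-B child):
  BB × BB: posterior weight 4/15; P(next child type B) = 1.
  BB × BO: posterior weight 4/15; P(next child type B) = 1.
  BO × BB: posterior weight 4/15; P(next child type B) = 1.
  BO × BO: posterior weight 1/5; P(next child type B) = 3/4.
Weighted sum = 19/20.

19/20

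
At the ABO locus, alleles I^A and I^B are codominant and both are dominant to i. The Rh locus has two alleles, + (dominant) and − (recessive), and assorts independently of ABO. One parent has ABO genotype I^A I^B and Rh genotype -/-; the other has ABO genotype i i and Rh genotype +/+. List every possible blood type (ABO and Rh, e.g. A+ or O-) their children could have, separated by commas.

A+, B+

Gametes from I^A I^B × i i give offspring ABO genotypes I^A i, I^B i, i.e. phenotypes A, B.
Rh cross -/- × +/+ → phenotypes Rh+.
Combining independently: A+, B+.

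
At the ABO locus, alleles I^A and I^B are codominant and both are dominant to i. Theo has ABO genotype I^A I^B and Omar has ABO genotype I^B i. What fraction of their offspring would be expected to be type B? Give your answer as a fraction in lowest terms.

1/2

ABO cross I^A I^B × I^B i → offspring phenotypes: 1/4 A, 1/2 B, 1/4 AB.
So P(type B) = 1/2.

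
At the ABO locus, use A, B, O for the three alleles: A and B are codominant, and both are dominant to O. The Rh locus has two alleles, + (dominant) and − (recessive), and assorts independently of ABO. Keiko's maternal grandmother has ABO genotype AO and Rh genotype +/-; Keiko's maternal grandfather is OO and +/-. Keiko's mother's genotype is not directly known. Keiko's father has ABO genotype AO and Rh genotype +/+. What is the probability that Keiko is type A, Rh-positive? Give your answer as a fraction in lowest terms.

5/8

Keiko's mother's ABO genotype from AO × OO: 1/2 AO, 1/2 OO.
Crossing each possibility with the father AO and summing P(type A): 1/2·3/4 + 1/2·1/2 = 5/8.
Similarly for Rh via the mother's Rh distribution: P(Rh+) = 1.
Independent loci: 5/8 × 1 = 5/8.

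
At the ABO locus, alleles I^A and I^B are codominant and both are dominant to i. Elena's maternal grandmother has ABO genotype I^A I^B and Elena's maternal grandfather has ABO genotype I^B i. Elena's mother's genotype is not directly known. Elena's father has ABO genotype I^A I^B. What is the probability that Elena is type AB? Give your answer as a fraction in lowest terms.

3/8

Elena's mother's ABO genotype from I^A I^B × I^B i: 1/4 I^A I^B, 1/4 I^A i, 1/4 I^B I^B, 1/4 I^B i.
Crossing each possibility with the father I^A I^B and summing P(type AB): 1/4·1/2 + 1/4·1/4 + 1/4·1/2 + 1/4·1/4 = 3/8.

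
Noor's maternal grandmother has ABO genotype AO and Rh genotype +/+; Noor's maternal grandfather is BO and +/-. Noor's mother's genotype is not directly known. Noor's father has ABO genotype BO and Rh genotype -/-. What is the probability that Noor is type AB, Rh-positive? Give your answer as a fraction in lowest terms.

Noor's mother's ABO genotype from AO × BO: 1/4 AB, 1/4 AO, 1/4 BO, 1/4 OO.
Crossing each possibility with the father BO and summing P(type AB): 1/4·1/4 + 1/4·1/4 + 1/4·0 + 1/4·0 = 1/8.
Similarly for Rh via the mother's Rh distribution: P(Rh+) = 3/4.
Independent loci: 1/8 × 3/4 = 3/32.

3/32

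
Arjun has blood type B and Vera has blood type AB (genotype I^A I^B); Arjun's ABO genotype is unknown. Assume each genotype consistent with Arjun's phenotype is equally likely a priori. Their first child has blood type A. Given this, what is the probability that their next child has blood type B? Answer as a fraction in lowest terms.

1/2

Possible genotypes: Arjun ∈ {I^B I^B, I^B i}; Vera ∈ {I^A I^B}.
Weight each parental genotype pair by prior × P(type-A child):
  I^B i × I^A I^B: posterior weight 1; P(next child type B) = 1/2.
Weighted sum = 1/2.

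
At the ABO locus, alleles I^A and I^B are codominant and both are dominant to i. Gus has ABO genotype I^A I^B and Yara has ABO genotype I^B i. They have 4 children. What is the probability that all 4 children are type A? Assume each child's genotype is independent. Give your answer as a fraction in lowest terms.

ABO cross I^A I^B × I^B i → 1/4 A, 1/2 B, 1/4 AB.
So P(type A) = 1/4 per child.
All 4 independent: (1/4)^4 = 1/256.

1/256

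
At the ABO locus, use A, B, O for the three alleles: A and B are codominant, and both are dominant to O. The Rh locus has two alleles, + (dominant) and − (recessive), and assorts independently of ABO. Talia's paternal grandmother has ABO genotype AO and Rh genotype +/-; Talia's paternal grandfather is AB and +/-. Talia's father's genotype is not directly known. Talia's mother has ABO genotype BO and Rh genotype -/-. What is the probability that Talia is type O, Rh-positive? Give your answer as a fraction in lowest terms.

1/16

Talia's father's ABO genotype from AO × AB: 1/4 AA, 1/4 AB, 1/4 AO, 1/4 BO.
Crossing each possibility with the mother BO and summing P(type O): 1/4·0 + 1/4·0 + 1/4·1/4 + 1/4·1/4 = 1/8.
Similarly for Rh via the father's Rh distribution: P(Rh+) = 1/2.
Independent loci: 1/8 × 1/2 = 1/16.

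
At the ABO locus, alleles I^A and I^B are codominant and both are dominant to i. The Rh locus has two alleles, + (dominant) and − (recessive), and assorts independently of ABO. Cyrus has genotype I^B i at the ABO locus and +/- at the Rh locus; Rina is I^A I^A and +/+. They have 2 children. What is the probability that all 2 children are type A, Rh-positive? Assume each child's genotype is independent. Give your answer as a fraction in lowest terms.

1/4

ABO cross I^B i × I^A I^A → 1/2 A, 1/2 AB.
Rh cross +/- × +/+ → 1 Rh+; so P(type A, Rh-positive) = 1/2 × 1 = 1/2 per child.
All 2 independent: (1/2)^2 = 1/4.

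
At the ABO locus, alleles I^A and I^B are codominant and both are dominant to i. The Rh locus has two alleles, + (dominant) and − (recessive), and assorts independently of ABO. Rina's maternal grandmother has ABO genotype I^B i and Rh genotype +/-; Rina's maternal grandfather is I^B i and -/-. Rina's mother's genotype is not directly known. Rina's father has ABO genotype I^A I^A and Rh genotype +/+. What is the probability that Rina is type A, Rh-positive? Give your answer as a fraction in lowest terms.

Rina's mother's ABO genotype from I^B i × I^B i: 1/4 I^B I^B, 1/2 I^B i, 1/4 i i.
Crossing each possibility with the father I^A I^A and summing P(type A): 1/4·0 + 1/2·1/2 + 1/4·1 = 1/2.
Similarly for Rh via the mother's Rh distribution: P(Rh+) = 1.
Independent loci: 1/2 × 1 = 1/2.

1/2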